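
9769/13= 9769/13= 751.46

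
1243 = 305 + 938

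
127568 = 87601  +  39967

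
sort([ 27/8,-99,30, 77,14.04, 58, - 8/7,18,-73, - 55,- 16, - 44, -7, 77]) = [  -  99,-73,- 55, -44, - 16, - 7, - 8/7, 27/8, 14.04, 18, 30,58, 77, 77] 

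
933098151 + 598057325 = 1531155476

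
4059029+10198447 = 14257476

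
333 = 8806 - 8473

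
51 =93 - 42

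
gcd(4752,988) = 4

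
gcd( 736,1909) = 23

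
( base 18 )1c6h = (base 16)2675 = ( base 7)40463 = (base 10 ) 9845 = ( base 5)303340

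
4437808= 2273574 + 2164234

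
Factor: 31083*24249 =753731667 =3^2*13^1* 59^1*137^1*797^1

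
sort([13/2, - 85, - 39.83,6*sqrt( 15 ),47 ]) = [ - 85 ,- 39.83,13/2,  6*sqrt( 15), 47]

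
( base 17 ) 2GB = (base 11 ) 713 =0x35d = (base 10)861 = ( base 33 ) Q3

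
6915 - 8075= - 1160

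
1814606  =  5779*314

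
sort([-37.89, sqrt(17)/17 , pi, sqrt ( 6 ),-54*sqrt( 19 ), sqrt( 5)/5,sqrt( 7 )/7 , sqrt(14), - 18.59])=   [ - 54*sqrt( 19), - 37.89, -18.59, sqrt(17 )/17, sqrt(7 )/7 , sqrt( 5) /5, sqrt ( 6),pi , sqrt( 14 ) ] 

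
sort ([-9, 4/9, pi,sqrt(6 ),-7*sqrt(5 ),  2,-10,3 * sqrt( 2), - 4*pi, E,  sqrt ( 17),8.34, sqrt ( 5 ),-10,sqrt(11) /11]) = [ - 7*sqrt(5), - 4*pi, - 10,  -  10, - 9, sqrt( 11 )/11, 4/9,2, sqrt ( 5)  ,  sqrt( 6 ), E,pi,sqrt( 17),3*sqrt (2 ), 8.34 ] 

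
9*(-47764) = -429876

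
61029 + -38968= 22061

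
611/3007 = 611/3007 = 0.20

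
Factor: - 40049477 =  - 13^1*3080729^1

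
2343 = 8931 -6588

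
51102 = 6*8517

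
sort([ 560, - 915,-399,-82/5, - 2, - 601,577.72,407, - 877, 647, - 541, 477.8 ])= [ - 915, - 877, - 601, - 541, - 399, - 82/5, - 2, 407, 477.8, 560,577.72 , 647 ] 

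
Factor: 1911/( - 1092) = -7/4  =  - 2^(  -  2 )*7^1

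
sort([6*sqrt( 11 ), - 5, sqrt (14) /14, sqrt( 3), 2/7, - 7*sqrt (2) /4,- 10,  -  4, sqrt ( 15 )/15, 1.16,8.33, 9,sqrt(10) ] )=[-10, - 5, - 4,-7*sqrt( 2)/4,sqrt(15)/15,sqrt( 14 )/14,2/7, 1.16,sqrt (3), sqrt (10 ), 8.33, 9, 6  *sqrt(11) ] 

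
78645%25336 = 2637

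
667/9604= 667/9604 = 0.07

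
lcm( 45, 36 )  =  180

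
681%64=41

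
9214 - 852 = 8362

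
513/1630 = 513/1630 = 0.31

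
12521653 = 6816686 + 5704967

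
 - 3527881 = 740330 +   -  4268211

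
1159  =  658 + 501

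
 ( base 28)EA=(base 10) 402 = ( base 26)fc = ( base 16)192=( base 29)DP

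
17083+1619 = 18702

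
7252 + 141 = 7393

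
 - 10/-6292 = 5/3146 = 0.00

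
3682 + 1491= 5173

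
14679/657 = 1631/73 = 22.34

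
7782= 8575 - 793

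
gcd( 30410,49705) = 5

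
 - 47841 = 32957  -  80798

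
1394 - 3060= -1666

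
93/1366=93/1366 = 0.07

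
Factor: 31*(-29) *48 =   -  43152 = - 2^4 * 3^1 * 29^1*31^1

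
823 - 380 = 443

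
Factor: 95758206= 2^1*3^1*41^1*97^1*4013^1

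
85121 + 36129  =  121250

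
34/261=34/261= 0.13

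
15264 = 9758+5506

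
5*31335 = 156675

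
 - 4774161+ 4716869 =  - 57292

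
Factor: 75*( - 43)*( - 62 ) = 199950= 2^1 * 3^1*5^2 * 31^1*43^1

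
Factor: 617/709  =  617^1*709^(-1 )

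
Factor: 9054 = 2^1 * 3^2*503^1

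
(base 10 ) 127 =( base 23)5c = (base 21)61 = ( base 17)78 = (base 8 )177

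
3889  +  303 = 4192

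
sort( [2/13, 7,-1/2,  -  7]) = [  -  7, - 1/2,2/13, 7]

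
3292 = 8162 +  - 4870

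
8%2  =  0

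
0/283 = 0 = 0.00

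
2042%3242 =2042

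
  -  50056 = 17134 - 67190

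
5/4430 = 1/886=0.00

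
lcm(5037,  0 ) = 0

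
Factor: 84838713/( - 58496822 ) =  - 2^( - 1)*3^1*47^1 * 383^1*1571^1*29248411^( - 1) 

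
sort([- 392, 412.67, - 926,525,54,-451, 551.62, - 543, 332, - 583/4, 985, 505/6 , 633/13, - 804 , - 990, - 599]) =[ -990, - 926, - 804, - 599, - 543,-451, - 392, - 583/4,633/13,54,505/6,332,412.67, 525, 551.62,985]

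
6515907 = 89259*73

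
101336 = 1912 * 53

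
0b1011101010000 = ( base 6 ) 43344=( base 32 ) 5qg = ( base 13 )2941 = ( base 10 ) 5968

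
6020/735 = 8 + 4/21=8.19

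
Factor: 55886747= 7^1 * 59^1 * 135319^1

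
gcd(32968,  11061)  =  1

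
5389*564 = 3039396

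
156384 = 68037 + 88347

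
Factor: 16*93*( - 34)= - 50592= -  2^5 *3^1*17^1*31^1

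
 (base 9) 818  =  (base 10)665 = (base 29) MR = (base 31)LE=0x299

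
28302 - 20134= 8168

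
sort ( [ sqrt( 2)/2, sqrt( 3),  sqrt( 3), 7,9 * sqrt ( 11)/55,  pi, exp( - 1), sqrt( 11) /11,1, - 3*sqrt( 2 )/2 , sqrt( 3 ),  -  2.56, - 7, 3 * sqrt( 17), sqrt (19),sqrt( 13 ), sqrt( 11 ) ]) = [- 7,-2.56,  -  3 * sqrt( 2)/2, sqrt( 11 )/11, exp( - 1), 9*sqrt( 11)/55,sqrt( 2)/2, 1, sqrt( 3), sqrt(3), sqrt( 3),  pi , sqrt( 11), sqrt ( 13), sqrt( 19), 7 , 3  *  sqrt(17) ]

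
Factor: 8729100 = 2^2 * 3^3*5^2 * 53^1*61^1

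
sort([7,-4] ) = [ - 4,7 ]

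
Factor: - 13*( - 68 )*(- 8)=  - 7072= - 2^5*13^1*17^1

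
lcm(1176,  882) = 3528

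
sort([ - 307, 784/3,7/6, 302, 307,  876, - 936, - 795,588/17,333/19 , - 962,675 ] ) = [ - 962, - 936, - 795, - 307, 7/6 , 333/19,588/17,784/3, 302,307, 675 , 876]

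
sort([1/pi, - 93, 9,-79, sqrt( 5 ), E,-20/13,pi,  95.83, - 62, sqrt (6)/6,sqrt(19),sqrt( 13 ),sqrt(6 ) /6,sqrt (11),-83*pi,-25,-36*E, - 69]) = [ - 83 * pi, - 36*E,-93, - 79,- 69,-62, - 25 , - 20/13, 1/pi , sqrt( 6 )/6, sqrt ( 6 )/6,sqrt( 5),  E, pi,sqrt( 11),  sqrt(13),sqrt( 19) , 9,  95.83]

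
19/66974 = 19/66974 = 0.00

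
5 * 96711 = 483555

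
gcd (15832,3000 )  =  8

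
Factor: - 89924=-2^2* 22481^1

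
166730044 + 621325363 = 788055407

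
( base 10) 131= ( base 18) 75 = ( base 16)83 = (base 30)4B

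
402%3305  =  402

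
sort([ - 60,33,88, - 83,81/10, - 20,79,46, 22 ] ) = [ - 83, - 60, - 20, 81/10,  22, 33, 46,79, 88]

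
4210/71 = 4210/71= 59.30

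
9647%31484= 9647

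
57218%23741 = 9736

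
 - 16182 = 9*( - 1798)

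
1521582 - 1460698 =60884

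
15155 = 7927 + 7228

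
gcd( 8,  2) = 2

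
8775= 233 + 8542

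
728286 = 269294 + 458992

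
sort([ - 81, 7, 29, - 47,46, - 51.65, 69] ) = [ - 81, - 51.65, - 47,7 , 29, 46, 69] 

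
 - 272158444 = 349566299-621724743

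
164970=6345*26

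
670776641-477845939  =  192930702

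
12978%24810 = 12978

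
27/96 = 9/32=0.28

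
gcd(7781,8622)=1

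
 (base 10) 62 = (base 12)52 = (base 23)2g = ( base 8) 76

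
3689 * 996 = 3674244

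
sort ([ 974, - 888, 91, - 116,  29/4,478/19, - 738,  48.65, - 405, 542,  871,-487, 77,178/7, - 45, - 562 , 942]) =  [ - 888,-738,-562, - 487 , - 405, - 116, - 45, 29/4, 478/19,178/7,48.65, 77, 91,542, 871, 942 , 974 ]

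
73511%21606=8693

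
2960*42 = 124320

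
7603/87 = 7603/87 = 87.39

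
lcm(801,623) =5607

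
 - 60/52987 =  - 1+52927/52987  =  - 0.00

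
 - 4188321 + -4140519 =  - 8328840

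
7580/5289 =1+ 2291/5289=1.43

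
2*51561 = 103122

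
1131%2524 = 1131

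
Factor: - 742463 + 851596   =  109133^1 = 109133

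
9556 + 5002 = 14558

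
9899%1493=941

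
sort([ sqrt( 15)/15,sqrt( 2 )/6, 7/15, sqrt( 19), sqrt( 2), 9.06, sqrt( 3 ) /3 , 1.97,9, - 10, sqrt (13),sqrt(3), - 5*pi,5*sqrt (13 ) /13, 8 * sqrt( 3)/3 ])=[-5 * pi,  -  10,sqrt( 2)/6, sqrt( 15 ) /15, 7/15 , sqrt(3)/3 , 5*sqrt( 13)/13, sqrt( 2),sqrt( 3 ),1.97, sqrt( 13 ), sqrt( 19), 8*sqrt( 3)/3,9, 9.06 ]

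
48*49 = 2352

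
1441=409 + 1032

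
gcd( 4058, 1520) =2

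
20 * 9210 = 184200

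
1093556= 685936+407620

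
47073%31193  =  15880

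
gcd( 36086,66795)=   1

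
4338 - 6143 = -1805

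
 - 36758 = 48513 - 85271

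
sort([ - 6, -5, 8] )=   [ - 6 , - 5,8 ]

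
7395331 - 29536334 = - 22141003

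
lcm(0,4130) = 0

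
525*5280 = 2772000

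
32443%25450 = 6993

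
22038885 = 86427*255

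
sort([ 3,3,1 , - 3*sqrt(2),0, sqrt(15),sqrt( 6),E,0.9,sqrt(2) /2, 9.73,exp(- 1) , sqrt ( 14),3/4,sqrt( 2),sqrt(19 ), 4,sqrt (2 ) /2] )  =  [  -  3 *sqrt(2 ), 0,exp ( -1),sqrt(2) /2,sqrt(2) /2,3/4, 0.9,1,  sqrt( 2),  sqrt(6),  E, 3,3, sqrt(14 ),sqrt ( 15),4,sqrt (19),9.73]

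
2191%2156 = 35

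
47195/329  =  47195/329=143.45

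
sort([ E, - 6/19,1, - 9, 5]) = [-9, - 6/19, 1,E, 5]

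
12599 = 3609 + 8990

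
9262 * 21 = 194502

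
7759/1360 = 5 + 959/1360 = 5.71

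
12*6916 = 82992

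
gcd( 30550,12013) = 1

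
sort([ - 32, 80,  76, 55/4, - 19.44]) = [ - 32,-19.44,55/4,  76, 80] 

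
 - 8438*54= -455652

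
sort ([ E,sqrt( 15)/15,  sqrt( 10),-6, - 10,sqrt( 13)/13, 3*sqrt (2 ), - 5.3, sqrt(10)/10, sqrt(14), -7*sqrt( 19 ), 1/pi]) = [ - 7*sqrt( 19 ), - 10,  -  6, -5.3, sqrt( 15)/15,sqrt( 13)/13,sqrt( 10 ) /10, 1/pi, E, sqrt( 10),sqrt ( 14 ), 3*sqrt( 2)]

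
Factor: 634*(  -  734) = - 2^2*317^1*367^1 = - 465356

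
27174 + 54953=82127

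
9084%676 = 296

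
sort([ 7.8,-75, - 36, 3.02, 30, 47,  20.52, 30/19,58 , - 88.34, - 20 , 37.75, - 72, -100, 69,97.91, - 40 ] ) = [ - 100,-88.34, - 75,-72, - 40 , - 36, - 20,30/19, 3.02, 7.8, 20.52, 30,37.75, 47 , 58, 69, 97.91]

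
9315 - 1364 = 7951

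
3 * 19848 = 59544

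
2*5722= 11444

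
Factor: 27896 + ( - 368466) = -340570 =- 2^1*  5^1*34057^1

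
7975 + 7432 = 15407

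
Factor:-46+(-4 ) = -50 = -2^1*5^2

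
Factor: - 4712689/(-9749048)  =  2^( - 3)*17^1*277217^1* 1218631^(-1) 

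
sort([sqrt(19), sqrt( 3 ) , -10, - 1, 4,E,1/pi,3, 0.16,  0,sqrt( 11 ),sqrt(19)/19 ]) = [ - 10, - 1,0, 0.16, sqrt(19 ) /19,1/pi, sqrt (3), E, 3,  sqrt(11 ), 4,sqrt ( 19)]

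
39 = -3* ( - 13)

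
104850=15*6990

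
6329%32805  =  6329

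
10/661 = 10/661 = 0.02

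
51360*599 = 30764640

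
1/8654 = 1/8654= 0.00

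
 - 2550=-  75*34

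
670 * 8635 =5785450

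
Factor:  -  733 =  -733^1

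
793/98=793/98 = 8.09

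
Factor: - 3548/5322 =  - 2^1  *3^( - 1 ) = -  2/3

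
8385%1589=440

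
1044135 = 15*69609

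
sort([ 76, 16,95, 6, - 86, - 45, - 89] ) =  [ - 89, - 86, - 45,6, 16, 76, 95]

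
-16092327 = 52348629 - 68440956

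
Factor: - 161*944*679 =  - 2^4*7^2*23^1*59^1 * 97^1  =  - 103197136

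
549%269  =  11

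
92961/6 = 15493 + 1/2 = 15493.50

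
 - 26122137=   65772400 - 91894537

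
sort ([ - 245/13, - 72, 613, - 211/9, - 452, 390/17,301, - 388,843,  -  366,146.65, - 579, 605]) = [ - 579, - 452,-388, - 366, -72,  -  211/9, - 245/13,390/17,146.65,301,605, 613, 843]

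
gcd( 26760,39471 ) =669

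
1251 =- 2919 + 4170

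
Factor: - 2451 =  -3^1 * 19^1*43^1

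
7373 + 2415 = 9788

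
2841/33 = 947/11 = 86.09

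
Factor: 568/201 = 2^3* 3^( - 1 )*67^( - 1)*71^1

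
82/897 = 82/897= 0.09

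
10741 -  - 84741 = 95482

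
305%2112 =305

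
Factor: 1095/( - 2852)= -2^ (-2)*3^1 *5^1 *23^(-1 )*31^( - 1)*73^1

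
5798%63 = 2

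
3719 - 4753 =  - 1034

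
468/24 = 39/2  =  19.50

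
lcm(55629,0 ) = 0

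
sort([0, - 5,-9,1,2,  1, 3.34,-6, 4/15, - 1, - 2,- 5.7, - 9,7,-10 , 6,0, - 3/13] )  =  [-10, - 9, - 9,- 6,  -  5.7, - 5, - 2, - 1, - 3/13,  0, 0, 4/15, 1, 1, 2, 3.34, 6, 7 ] 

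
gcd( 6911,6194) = 1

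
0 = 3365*0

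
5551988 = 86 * 64558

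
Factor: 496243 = 11^1  *  197^1*229^1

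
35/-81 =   -  35/81 = - 0.43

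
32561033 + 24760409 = 57321442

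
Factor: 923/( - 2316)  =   - 2^( - 2)*3^( - 1 )*13^1*71^1*193^ ( - 1)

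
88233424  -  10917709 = 77315715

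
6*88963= 533778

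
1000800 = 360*2780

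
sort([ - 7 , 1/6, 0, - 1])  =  [ - 7  , - 1,0, 1/6]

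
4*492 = 1968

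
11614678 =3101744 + 8512934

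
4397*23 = 101131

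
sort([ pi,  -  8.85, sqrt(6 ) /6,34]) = [-8.85,sqrt(6)/6,pi, 34]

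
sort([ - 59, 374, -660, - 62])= [ - 660,- 62,- 59,  374]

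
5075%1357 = 1004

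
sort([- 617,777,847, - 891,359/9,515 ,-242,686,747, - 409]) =[ - 891,  -  617, - 409,  -  242, 359/9,515, 686,747,  777,847]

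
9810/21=3270/7 = 467.14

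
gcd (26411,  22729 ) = 7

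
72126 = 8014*9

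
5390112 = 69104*78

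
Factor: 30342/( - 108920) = -2^(-2) * 3^1*  5^( - 1 )*7^( - 1 )*13^1 = - 39/140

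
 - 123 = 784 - 907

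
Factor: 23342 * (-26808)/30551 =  - 625752336/30551  =  - 2^4 * 3^1*11^1* 137^( - 1)*223^(-1 ) * 1061^1*1117^1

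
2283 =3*761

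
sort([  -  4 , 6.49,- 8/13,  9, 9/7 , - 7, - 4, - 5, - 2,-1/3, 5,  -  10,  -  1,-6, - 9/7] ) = [-10, -7, - 6,- 5,-4, - 4, - 2, -9/7, -1,-8/13, - 1/3, 9/7, 5,6.49, 9]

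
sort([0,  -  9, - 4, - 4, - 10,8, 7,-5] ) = [ - 10, - 9, -5, - 4  , - 4,0,7 , 8] 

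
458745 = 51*8995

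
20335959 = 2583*7873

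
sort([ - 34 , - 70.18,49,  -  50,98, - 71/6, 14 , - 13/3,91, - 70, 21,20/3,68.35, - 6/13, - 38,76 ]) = [ - 70.18, - 70, - 50,  -  38, - 34, - 71/6,-13/3, - 6/13, 20/3,14, 21,49,68.35, 76,91, 98 ] 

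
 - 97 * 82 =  - 7954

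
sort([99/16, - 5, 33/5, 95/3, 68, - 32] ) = [-32, - 5,99/16,33/5, 95/3,  68 ]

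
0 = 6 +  - 6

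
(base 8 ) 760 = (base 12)354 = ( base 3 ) 200101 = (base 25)JL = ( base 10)496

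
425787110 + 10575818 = 436362928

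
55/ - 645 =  - 11/129 = -0.09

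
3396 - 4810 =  - 1414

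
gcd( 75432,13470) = 2694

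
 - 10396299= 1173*(-8863)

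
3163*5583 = 17659029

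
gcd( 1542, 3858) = 6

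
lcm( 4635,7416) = 37080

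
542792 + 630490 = 1173282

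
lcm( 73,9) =657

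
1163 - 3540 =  - 2377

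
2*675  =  1350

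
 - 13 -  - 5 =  - 8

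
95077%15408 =2629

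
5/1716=5/1716 = 0.00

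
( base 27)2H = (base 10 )71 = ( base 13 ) 56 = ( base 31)29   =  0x47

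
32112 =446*72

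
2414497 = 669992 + 1744505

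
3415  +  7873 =11288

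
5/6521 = 5/6521 = 0.00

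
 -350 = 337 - 687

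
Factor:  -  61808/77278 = - 2^3*3863^1*38639^( - 1)=- 30904/38639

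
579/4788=193/1596 = 0.12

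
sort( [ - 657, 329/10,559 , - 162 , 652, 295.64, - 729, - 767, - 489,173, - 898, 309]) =[ - 898, - 767, - 729 , - 657, - 489 , - 162, 329/10, 173, 295.64, 309, 559, 652] 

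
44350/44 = 22175/22 = 1007.95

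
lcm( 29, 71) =2059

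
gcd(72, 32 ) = 8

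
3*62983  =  188949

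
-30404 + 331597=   301193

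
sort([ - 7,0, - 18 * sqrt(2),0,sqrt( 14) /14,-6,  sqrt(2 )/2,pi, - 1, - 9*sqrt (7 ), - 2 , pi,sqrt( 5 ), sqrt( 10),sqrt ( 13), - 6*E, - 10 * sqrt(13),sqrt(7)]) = [ - 10*sqrt(13 ), - 18*sqrt( 2), - 9*sqrt ( 7), - 6*E,  -  7, - 6,-2, - 1,0, 0,sqrt( 14 ) /14, sqrt(2 ) /2,sqrt (5),sqrt( 7 ), pi,pi, sqrt(10), sqrt(13 ) ]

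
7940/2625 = 3+13/525 = 3.02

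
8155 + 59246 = 67401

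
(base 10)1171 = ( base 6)5231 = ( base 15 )531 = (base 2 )10010010011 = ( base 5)14141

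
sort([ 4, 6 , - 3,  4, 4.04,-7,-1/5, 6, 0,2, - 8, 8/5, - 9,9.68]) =[ - 9, - 8,  -  7,-3, - 1/5,0,8/5,2, 4, 4,4.04,6,6,9.68]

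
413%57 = 14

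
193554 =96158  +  97396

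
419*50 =20950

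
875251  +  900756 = 1776007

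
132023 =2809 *47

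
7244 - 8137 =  - 893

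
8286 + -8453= -167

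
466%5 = 1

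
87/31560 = 29/10520 = 0.00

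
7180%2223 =511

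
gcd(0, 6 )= 6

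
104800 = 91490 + 13310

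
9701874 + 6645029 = 16346903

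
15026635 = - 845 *(-17783)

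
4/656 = 1/164 = 0.01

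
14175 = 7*2025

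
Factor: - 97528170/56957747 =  -2^1  *  3^1*5^1*7^(-2)*11^(  -  1 )*31^1*104869^1*105673^(  -  1 ) 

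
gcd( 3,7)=1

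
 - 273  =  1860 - 2133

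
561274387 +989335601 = 1550609988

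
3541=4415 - 874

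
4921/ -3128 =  - 4921/3128= - 1.57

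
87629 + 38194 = 125823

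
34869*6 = 209214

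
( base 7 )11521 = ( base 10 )3004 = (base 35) 2FT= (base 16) bbc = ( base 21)6h1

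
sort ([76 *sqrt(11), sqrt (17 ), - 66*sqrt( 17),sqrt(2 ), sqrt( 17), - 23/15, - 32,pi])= [  -  66*sqrt ( 17), - 32, - 23/15 , sqrt( 2 ), pi, sqrt( 17 ),sqrt( 17 ), 76*sqrt( 11)]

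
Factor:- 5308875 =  - 3^3*5^3*11^2*13^1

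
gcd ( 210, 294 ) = 42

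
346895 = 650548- 303653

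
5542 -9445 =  - 3903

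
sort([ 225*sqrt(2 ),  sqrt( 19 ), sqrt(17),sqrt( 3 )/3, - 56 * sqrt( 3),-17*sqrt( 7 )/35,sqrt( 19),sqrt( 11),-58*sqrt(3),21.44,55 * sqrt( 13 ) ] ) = [ - 58 *sqrt ( 3 ),- 56*sqrt( 3),  -  17*sqrt(7)/35, sqrt( 3)/3,  sqrt( 11 ),sqrt( 17),  sqrt( 19),sqrt( 19 ), 21.44 , 55*sqrt( 13 ),225 * sqrt( 2) ]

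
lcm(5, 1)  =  5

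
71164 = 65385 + 5779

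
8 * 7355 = 58840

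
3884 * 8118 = 31530312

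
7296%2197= 705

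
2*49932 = 99864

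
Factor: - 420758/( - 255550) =5^(-2 )* 13^1*19^( - 1)*269^(-1)*16183^1= 210379/127775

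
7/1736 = 1/248 = 0.00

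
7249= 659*11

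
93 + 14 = 107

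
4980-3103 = 1877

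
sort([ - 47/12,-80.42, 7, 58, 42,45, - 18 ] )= [ - 80.42 , - 18, - 47/12,7, 42,45,58]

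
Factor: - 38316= - 2^2*3^1*31^1*103^1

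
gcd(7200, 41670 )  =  90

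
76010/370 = 205 + 16/37= 205.43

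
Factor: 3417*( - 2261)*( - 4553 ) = 3^1* 7^1*17^2*19^1*29^1* 67^1*157^1 = 35175735861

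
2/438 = 1/219 = 0.00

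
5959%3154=2805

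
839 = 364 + 475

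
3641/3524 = 3641/3524= 1.03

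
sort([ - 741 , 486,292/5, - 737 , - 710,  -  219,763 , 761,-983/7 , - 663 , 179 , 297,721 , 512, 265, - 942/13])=[ - 741 ,  -  737, - 710, - 663, - 219 , -983/7, - 942/13 , 292/5,  179, 265,297,486,  512,721 , 761, 763 ] 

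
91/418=91/418 = 0.22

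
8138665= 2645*3077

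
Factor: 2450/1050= 3^( - 1)*7^1 = 7/3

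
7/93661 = 7/93661 = 0.00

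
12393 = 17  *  729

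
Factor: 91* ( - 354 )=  - 2^1 * 3^1*7^1*13^1*59^1 =- 32214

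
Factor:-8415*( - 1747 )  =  14701005 = 3^2*5^1*11^1*17^1*1747^1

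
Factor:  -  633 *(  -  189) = 3^4*7^1*211^1 = 119637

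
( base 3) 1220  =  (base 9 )56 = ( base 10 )51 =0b110011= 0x33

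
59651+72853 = 132504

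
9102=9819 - 717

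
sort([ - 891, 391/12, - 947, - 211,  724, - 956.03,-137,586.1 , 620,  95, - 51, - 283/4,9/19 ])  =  [-956.03, - 947 , - 891, - 211, - 137, - 283/4, - 51,9/19,391/12, 95, 586.1,620, 724 ]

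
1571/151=1571/151=10.40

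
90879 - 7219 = 83660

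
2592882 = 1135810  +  1457072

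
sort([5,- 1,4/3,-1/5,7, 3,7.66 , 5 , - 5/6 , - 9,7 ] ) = [-9, - 1,-5/6, - 1/5,4/3,  3,5,5, 7,7,7.66 ] 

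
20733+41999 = 62732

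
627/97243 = 627/97243 = 0.01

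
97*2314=224458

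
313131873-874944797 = - 561812924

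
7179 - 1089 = 6090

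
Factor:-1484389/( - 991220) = 2^ (-2) * 5^(-1 )*17^1  *  29^( - 1)*1709^( - 1 )*87317^1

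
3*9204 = 27612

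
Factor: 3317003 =389^1*8527^1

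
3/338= 3/338 = 0.01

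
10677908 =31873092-21195184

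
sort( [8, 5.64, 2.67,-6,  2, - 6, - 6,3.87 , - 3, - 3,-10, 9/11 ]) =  [-10, - 6, - 6,-6, -3, - 3,9/11  ,  2,2.67,3.87,5.64, 8 ] 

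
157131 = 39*4029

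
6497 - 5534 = 963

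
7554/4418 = 1 + 1568/2209 =1.71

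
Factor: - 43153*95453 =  - 11^1 * 53^1  *  1801^1*  3923^1 = - 4119083309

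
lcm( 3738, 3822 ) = 340158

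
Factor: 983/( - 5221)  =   - 23^(- 1)*227^( - 1 )*983^1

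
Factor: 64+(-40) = 2^3*3^1 = 24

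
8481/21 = 403+6/7 = 403.86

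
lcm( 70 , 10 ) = 70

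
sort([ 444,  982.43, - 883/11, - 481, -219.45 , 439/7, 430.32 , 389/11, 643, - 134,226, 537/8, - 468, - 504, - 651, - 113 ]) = [ - 651  , - 504,-481, - 468, - 219.45, - 134, - 113,  -  883/11, 389/11,  439/7, 537/8,226,  430.32, 444,  643,982.43]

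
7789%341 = 287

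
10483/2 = 10483/2 = 5241.50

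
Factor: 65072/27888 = 3^ (  -  1)*7^1=7/3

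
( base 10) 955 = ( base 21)23a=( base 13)586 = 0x3bb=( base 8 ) 1673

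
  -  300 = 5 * ( - 60) 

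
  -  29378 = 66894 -96272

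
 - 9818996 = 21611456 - 31430452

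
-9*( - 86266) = 776394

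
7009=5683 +1326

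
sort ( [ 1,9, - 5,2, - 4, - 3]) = [ -5, - 4, - 3,1,2,9] 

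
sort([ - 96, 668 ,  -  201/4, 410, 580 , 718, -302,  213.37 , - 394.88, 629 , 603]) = [ - 394.88, - 302, - 96 , - 201/4,213.37, 410,  580,603,629,668,718 ] 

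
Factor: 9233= 7^1*1319^1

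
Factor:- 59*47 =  - 2773 = - 47^1*59^1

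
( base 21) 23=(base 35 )1A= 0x2D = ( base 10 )45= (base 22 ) 21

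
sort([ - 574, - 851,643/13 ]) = [ - 851,-574,643/13 ] 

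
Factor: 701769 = 3^1 * 233923^1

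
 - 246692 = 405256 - 651948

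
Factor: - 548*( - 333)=182484 = 2^2*3^2 * 37^1*137^1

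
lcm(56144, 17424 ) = 505296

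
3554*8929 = 31733666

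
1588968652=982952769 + 606015883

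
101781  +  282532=384313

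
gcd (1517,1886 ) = 41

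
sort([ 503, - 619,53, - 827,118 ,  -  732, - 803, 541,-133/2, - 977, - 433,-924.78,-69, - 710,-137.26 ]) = [ - 977 , - 924.78, - 827,-803, - 732, - 710 , - 619,-433, -137.26, - 69, - 133/2, 53,118,503,541 ] 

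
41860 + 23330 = 65190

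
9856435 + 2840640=12697075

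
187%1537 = 187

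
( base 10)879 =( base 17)30c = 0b1101101111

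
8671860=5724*1515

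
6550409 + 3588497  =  10138906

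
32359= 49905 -17546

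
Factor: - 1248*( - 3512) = 4382976 = 2^8*3^1*13^1 * 439^1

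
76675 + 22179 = 98854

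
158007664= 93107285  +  64900379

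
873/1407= 291/469 =0.62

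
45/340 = 9/68 = 0.13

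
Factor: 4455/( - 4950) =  - 2^( - 1)*3^2*5^( - 1 ) = - 9/10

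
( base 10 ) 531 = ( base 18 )1b9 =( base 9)650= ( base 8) 1023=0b1000010011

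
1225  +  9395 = 10620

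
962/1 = 962 = 962.00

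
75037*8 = 600296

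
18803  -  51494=  -  32691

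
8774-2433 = 6341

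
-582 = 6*( - 97) 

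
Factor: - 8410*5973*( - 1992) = 2^4*3^2*5^1 * 11^1*29^2*83^1* 181^1 = 100063996560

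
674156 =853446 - 179290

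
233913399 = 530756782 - 296843383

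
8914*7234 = 64483876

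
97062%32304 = 150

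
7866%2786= 2294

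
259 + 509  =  768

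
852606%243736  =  121398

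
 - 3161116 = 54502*( - 58)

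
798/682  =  1 + 58/341 = 1.17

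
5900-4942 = 958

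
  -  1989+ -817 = - 2806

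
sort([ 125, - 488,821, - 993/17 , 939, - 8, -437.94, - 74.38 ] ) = [ - 488, - 437.94, - 74.38, - 993/17, - 8,125,821, 939]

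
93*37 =3441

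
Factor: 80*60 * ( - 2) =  - 9600 = -2^7 * 3^1*5^2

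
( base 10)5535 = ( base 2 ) 1010110011111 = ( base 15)1990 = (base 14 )2035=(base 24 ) 9ef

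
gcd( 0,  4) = 4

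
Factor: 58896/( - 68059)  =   - 2^4*3^2*409^1 *68059^( - 1)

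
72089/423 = 170+179/423 = 170.42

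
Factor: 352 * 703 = 2^5 * 11^1*19^1 * 37^1 = 247456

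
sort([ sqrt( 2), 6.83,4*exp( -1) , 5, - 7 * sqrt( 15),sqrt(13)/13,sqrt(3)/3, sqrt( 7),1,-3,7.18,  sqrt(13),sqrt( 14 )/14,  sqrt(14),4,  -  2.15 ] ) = [ - 7*sqrt( 15), - 3,  -  2.15,sqrt(14) /14,sqrt(13 ) /13, sqrt( 3)/3, 1,sqrt (2 ),4*exp( -1),sqrt (7 ),sqrt( 13),  sqrt (14),4,  5,6.83, 7.18 ]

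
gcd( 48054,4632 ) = 6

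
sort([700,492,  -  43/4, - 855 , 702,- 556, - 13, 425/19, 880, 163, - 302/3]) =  [  -  855,-556,-302/3, - 13, - 43/4,425/19, 163, 492,700 , 702, 880]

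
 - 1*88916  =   - 88916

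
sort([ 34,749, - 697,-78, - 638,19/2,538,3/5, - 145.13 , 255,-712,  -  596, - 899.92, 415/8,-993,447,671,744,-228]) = [ - 993,-899.92 ,-712, - 697, - 638, - 596 ,  -  228 ,-145.13,- 78,3/5, 19/2, 34,415/8,255,447,538, 671,744, 749]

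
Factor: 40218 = 2^1*3^1*6703^1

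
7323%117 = 69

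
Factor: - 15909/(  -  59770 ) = 2^( -1 )*3^1 * 5^( - 1)*43^ ( - 1 )*139^(  -  1 )*5303^1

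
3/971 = 3/971 = 0.00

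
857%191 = 93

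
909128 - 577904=331224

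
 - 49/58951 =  - 49/58951= - 0.00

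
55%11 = 0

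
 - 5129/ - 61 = 5129/61 = 84.08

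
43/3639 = 43/3639 =0.01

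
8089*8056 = 65164984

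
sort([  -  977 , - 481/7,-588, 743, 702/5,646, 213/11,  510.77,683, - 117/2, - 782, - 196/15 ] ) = [ - 977, - 782, - 588, - 481/7, - 117/2, - 196/15  ,  213/11, 702/5 , 510.77, 646 , 683, 743 ]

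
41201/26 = 41201/26= 1584.65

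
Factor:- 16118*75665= -2^1* 5^1 *37^1 * 409^1 * 8059^1  =  -1219568470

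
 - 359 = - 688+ 329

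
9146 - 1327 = 7819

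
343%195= 148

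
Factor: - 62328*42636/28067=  - 2^5*3^2*7^2*11^1*13^( - 1)*19^1 * 53^1*127^(-1)= -156318624/1651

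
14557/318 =14557/318=45.78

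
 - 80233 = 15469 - 95702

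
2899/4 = 724 + 3/4   =  724.75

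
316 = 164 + 152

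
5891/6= 981 + 5/6 = 981.83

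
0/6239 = 0=0.00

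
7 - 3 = 4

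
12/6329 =12/6329 = 0.00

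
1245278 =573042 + 672236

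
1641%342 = 273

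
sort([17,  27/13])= [27/13, 17]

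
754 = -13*( - 58)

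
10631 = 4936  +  5695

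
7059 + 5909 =12968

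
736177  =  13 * 56629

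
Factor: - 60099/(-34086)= 2^ ( - 1 )*19^(- 1)*67^1 = 67/38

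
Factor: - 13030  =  -2^1*5^1*1303^1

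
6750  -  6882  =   - 132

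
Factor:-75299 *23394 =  - 2^1*3^1*7^2*31^1*347^1*557^1=-1761544806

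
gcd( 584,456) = 8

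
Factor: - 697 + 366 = -331 = -331^1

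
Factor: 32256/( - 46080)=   -  7/10 =- 2^(  -  1 )*5^( - 1)*7^1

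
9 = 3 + 6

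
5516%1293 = 344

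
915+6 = 921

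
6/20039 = 6/20039 = 0.00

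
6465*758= 4900470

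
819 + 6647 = 7466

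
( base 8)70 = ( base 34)1M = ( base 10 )56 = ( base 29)1R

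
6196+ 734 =6930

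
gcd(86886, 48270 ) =9654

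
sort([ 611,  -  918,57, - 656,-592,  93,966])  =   [-918,  -  656, - 592,57, 93,611,966]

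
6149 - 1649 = 4500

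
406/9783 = 406/9783=0.04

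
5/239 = 5/239 = 0.02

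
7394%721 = 184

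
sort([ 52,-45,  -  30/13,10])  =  [ - 45, - 30/13,  10,52]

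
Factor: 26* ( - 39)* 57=- 57798 = - 2^1*3^2*13^2*19^1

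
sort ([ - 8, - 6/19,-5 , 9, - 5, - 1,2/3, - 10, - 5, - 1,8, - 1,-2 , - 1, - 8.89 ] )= [ - 10, -8.89, - 8 , - 5, - 5, - 5, - 2, - 1,-1, - 1, - 1, - 6/19, 2/3, 8,9]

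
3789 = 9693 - 5904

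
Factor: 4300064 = 2^5*83^1 * 1619^1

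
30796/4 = 7699 = 7699.00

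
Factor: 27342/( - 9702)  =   - 31/11  =  - 11^(-1)* 31^1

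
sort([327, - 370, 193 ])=[ - 370, 193, 327]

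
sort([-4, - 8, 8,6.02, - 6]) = [ - 8,-6, - 4,6.02,8]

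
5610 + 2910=8520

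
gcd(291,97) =97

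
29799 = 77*387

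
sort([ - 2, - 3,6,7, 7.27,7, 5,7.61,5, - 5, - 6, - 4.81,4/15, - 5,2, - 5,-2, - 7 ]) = [-7,-6, - 5,-5, - 5, - 4.81,  -  3, - 2, - 2,4/15,  2, 5,5 , 6 , 7,7,7.27,7.61]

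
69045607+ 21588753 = 90634360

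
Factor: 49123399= 13^2*290671^1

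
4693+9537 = 14230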